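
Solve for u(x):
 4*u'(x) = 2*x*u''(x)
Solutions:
 u(x) = C1 + C2*x^3


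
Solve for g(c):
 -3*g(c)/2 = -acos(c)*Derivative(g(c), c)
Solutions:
 g(c) = C1*exp(3*Integral(1/acos(c), c)/2)


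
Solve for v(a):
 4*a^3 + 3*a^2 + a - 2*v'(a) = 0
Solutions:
 v(a) = C1 + a^4/2 + a^3/2 + a^2/4


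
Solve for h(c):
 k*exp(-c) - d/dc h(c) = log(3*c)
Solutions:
 h(c) = C1 - c*log(c) + c*(1 - log(3)) - k*exp(-c)


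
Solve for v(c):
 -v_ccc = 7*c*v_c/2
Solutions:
 v(c) = C1 + Integral(C2*airyai(-2^(2/3)*7^(1/3)*c/2) + C3*airybi(-2^(2/3)*7^(1/3)*c/2), c)


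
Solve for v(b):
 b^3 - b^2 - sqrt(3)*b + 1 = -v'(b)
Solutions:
 v(b) = C1 - b^4/4 + b^3/3 + sqrt(3)*b^2/2 - b


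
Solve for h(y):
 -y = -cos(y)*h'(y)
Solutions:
 h(y) = C1 + Integral(y/cos(y), y)


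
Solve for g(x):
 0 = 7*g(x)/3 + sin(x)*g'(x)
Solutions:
 g(x) = C1*(cos(x) + 1)^(7/6)/(cos(x) - 1)^(7/6)


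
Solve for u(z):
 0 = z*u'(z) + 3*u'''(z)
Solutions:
 u(z) = C1 + Integral(C2*airyai(-3^(2/3)*z/3) + C3*airybi(-3^(2/3)*z/3), z)


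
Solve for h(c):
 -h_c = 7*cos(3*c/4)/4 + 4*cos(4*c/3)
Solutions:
 h(c) = C1 - 7*sin(3*c/4)/3 - 3*sin(4*c/3)


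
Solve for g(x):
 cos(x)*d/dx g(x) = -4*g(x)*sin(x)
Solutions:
 g(x) = C1*cos(x)^4


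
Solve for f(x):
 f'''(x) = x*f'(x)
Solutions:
 f(x) = C1 + Integral(C2*airyai(x) + C3*airybi(x), x)


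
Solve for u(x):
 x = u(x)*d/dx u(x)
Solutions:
 u(x) = -sqrt(C1 + x^2)
 u(x) = sqrt(C1 + x^2)


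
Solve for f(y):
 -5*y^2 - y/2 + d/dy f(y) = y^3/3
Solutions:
 f(y) = C1 + y^4/12 + 5*y^3/3 + y^2/4


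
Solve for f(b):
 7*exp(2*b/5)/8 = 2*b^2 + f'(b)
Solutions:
 f(b) = C1 - 2*b^3/3 + 35*exp(2*b/5)/16


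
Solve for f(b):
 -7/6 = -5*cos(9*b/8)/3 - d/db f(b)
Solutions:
 f(b) = C1 + 7*b/6 - 40*sin(9*b/8)/27


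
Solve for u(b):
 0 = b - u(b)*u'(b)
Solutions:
 u(b) = -sqrt(C1 + b^2)
 u(b) = sqrt(C1 + b^2)


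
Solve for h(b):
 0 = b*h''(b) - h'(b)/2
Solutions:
 h(b) = C1 + C2*b^(3/2)


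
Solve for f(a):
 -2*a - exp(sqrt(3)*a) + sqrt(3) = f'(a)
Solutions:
 f(a) = C1 - a^2 + sqrt(3)*a - sqrt(3)*exp(sqrt(3)*a)/3


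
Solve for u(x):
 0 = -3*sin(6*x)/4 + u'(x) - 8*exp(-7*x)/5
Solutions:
 u(x) = C1 - cos(6*x)/8 - 8*exp(-7*x)/35


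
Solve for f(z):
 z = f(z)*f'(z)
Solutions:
 f(z) = -sqrt(C1 + z^2)
 f(z) = sqrt(C1 + z^2)


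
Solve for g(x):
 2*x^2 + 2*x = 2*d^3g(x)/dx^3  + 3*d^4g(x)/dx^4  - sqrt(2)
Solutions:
 g(x) = C1 + C2*x + C3*x^2 + C4*exp(-2*x/3) + x^5/60 - x^4/12 + x^3*(sqrt(2) + 6)/12


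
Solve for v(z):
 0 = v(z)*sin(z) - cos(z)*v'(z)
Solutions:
 v(z) = C1/cos(z)


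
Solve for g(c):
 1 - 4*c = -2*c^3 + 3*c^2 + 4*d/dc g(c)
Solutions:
 g(c) = C1 + c^4/8 - c^3/4 - c^2/2 + c/4


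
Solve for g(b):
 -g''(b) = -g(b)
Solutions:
 g(b) = C1*exp(-b) + C2*exp(b)


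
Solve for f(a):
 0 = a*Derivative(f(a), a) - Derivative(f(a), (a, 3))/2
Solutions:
 f(a) = C1 + Integral(C2*airyai(2^(1/3)*a) + C3*airybi(2^(1/3)*a), a)


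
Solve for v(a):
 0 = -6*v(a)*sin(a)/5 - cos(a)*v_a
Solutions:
 v(a) = C1*cos(a)^(6/5)


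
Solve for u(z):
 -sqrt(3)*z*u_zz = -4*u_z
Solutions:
 u(z) = C1 + C2*z^(1 + 4*sqrt(3)/3)


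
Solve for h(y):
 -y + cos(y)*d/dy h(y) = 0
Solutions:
 h(y) = C1 + Integral(y/cos(y), y)


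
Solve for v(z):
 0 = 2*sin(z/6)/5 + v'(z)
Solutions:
 v(z) = C1 + 12*cos(z/6)/5


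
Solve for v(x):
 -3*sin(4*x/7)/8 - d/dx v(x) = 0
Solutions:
 v(x) = C1 + 21*cos(4*x/7)/32


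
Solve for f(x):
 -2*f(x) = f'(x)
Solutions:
 f(x) = C1*exp(-2*x)


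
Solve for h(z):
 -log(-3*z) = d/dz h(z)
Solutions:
 h(z) = C1 - z*log(-z) + z*(1 - log(3))


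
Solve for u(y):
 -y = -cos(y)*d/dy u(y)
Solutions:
 u(y) = C1 + Integral(y/cos(y), y)


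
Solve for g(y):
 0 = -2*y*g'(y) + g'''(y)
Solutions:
 g(y) = C1 + Integral(C2*airyai(2^(1/3)*y) + C3*airybi(2^(1/3)*y), y)


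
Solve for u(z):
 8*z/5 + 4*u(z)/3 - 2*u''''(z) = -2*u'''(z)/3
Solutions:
 u(z) = C1*exp(z*(-12 - 14/(197/27 + sqrt(57))^(1/3) + 9*(197/27 + sqrt(57))^(1/3))/54)*sin(sqrt(3)*z*(14/(197/27 + sqrt(57))^(1/3) + 9*(197/27 + sqrt(57))^(1/3))/54) + C2*exp(z*(-12 - 14/(197/27 + sqrt(57))^(1/3) + 9*(197/27 + sqrt(57))^(1/3))/54)*cos(sqrt(3)*z*(14/(197/27 + sqrt(57))^(1/3) + 9*(197/27 + sqrt(57))^(1/3))/54) + C3*exp(z) + C4*exp(z*(-9*(197/27 + sqrt(57))^(1/3) - 6 + 14/(197/27 + sqrt(57))^(1/3))/27) - 6*z/5


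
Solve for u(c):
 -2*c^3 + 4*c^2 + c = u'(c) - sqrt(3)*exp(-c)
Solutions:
 u(c) = C1 - c^4/2 + 4*c^3/3 + c^2/2 - sqrt(3)*exp(-c)


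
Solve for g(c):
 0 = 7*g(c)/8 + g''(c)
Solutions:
 g(c) = C1*sin(sqrt(14)*c/4) + C2*cos(sqrt(14)*c/4)


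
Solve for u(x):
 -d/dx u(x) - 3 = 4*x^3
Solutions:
 u(x) = C1 - x^4 - 3*x


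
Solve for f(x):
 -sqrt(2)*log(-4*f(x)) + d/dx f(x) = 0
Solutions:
 -sqrt(2)*Integral(1/(log(-_y) + 2*log(2)), (_y, f(x)))/2 = C1 - x


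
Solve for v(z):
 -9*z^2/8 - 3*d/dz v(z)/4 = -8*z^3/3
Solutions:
 v(z) = C1 + 8*z^4/9 - z^3/2


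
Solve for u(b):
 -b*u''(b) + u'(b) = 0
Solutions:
 u(b) = C1 + C2*b^2


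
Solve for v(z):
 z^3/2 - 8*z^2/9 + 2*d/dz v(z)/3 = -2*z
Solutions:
 v(z) = C1 - 3*z^4/16 + 4*z^3/9 - 3*z^2/2


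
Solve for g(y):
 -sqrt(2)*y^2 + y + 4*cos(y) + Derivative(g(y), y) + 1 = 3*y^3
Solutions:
 g(y) = C1 + 3*y^4/4 + sqrt(2)*y^3/3 - y^2/2 - y - 4*sin(y)


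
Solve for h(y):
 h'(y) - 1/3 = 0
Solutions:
 h(y) = C1 + y/3


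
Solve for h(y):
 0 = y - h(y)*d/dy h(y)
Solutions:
 h(y) = -sqrt(C1 + y^2)
 h(y) = sqrt(C1 + y^2)


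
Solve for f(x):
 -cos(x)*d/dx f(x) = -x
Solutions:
 f(x) = C1 + Integral(x/cos(x), x)


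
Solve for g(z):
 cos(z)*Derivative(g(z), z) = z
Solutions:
 g(z) = C1 + Integral(z/cos(z), z)


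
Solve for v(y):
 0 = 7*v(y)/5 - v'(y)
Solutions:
 v(y) = C1*exp(7*y/5)


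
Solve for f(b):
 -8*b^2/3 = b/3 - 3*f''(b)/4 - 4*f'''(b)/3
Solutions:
 f(b) = C1 + C2*b + C3*exp(-9*b/16) + 8*b^4/27 - 494*b^3/243 + 7904*b^2/729


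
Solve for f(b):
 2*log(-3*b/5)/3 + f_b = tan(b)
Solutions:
 f(b) = C1 - 2*b*log(-b)/3 - 2*b*log(3)/3 + 2*b/3 + 2*b*log(5)/3 - log(cos(b))


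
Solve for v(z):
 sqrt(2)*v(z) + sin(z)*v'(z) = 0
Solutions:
 v(z) = C1*(cos(z) + 1)^(sqrt(2)/2)/(cos(z) - 1)^(sqrt(2)/2)


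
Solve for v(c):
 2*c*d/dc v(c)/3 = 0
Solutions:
 v(c) = C1


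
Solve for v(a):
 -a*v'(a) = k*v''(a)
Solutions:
 v(a) = C1 + C2*sqrt(k)*erf(sqrt(2)*a*sqrt(1/k)/2)


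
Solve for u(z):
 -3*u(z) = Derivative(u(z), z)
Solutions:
 u(z) = C1*exp(-3*z)


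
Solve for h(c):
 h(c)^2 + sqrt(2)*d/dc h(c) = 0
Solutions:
 h(c) = 2/(C1 + sqrt(2)*c)


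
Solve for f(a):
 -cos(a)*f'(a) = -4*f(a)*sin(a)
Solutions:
 f(a) = C1/cos(a)^4


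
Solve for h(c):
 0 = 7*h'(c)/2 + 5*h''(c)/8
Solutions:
 h(c) = C1 + C2*exp(-28*c/5)


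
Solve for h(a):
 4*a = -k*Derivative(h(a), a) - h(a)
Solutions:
 h(a) = C1*exp(-a/k) - 4*a + 4*k


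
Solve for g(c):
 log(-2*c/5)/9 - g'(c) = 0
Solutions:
 g(c) = C1 + c*log(-c)/9 + c*(-log(5) - 1 + log(2))/9


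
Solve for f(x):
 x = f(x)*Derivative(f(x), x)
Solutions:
 f(x) = -sqrt(C1 + x^2)
 f(x) = sqrt(C1 + x^2)


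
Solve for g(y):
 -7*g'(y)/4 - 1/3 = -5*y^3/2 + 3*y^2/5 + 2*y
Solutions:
 g(y) = C1 + 5*y^4/14 - 4*y^3/35 - 4*y^2/7 - 4*y/21


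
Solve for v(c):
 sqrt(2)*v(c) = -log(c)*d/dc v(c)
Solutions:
 v(c) = C1*exp(-sqrt(2)*li(c))


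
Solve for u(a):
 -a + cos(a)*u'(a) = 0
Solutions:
 u(a) = C1 + Integral(a/cos(a), a)


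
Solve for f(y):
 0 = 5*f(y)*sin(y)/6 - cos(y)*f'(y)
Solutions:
 f(y) = C1/cos(y)^(5/6)


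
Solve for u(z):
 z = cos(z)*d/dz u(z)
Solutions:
 u(z) = C1 + Integral(z/cos(z), z)


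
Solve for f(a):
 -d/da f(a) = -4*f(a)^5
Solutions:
 f(a) = -(-1/(C1 + 16*a))^(1/4)
 f(a) = (-1/(C1 + 16*a))^(1/4)
 f(a) = -I*(-1/(C1 + 16*a))^(1/4)
 f(a) = I*(-1/(C1 + 16*a))^(1/4)


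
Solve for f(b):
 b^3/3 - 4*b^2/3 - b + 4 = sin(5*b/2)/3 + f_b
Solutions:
 f(b) = C1 + b^4/12 - 4*b^3/9 - b^2/2 + 4*b + 2*cos(5*b/2)/15


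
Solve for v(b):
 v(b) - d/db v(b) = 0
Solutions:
 v(b) = C1*exp(b)


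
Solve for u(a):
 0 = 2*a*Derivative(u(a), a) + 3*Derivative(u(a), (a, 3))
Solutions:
 u(a) = C1 + Integral(C2*airyai(-2^(1/3)*3^(2/3)*a/3) + C3*airybi(-2^(1/3)*3^(2/3)*a/3), a)


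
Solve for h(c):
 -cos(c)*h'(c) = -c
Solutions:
 h(c) = C1 + Integral(c/cos(c), c)


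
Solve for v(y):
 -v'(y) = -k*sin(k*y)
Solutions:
 v(y) = C1 - cos(k*y)


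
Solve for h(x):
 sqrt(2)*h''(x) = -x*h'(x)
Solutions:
 h(x) = C1 + C2*erf(2^(1/4)*x/2)


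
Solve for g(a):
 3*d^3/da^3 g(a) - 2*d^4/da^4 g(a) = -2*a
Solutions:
 g(a) = C1 + C2*a + C3*a^2 + C4*exp(3*a/2) - a^4/36 - 2*a^3/27


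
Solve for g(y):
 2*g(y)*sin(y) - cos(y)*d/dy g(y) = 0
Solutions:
 g(y) = C1/cos(y)^2


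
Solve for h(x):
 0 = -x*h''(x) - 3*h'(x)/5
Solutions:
 h(x) = C1 + C2*x^(2/5)


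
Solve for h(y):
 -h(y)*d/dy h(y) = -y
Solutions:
 h(y) = -sqrt(C1 + y^2)
 h(y) = sqrt(C1 + y^2)


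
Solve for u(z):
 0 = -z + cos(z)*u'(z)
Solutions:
 u(z) = C1 + Integral(z/cos(z), z)


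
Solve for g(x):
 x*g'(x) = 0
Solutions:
 g(x) = C1


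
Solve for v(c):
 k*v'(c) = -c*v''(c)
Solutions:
 v(c) = C1 + c^(1 - re(k))*(C2*sin(log(c)*Abs(im(k))) + C3*cos(log(c)*im(k)))


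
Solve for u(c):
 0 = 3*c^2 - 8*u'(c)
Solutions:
 u(c) = C1 + c^3/8


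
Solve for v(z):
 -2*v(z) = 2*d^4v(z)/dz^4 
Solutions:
 v(z) = (C1*sin(sqrt(2)*z/2) + C2*cos(sqrt(2)*z/2))*exp(-sqrt(2)*z/2) + (C3*sin(sqrt(2)*z/2) + C4*cos(sqrt(2)*z/2))*exp(sqrt(2)*z/2)


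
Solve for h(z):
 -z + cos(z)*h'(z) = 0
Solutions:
 h(z) = C1 + Integral(z/cos(z), z)


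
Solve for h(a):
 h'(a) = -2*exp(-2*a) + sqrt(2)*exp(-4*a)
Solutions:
 h(a) = C1 + exp(-2*a) - sqrt(2)*exp(-4*a)/4


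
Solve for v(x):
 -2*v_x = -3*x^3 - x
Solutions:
 v(x) = C1 + 3*x^4/8 + x^2/4


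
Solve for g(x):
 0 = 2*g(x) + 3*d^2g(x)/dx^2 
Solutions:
 g(x) = C1*sin(sqrt(6)*x/3) + C2*cos(sqrt(6)*x/3)


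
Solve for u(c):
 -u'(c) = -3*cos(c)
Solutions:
 u(c) = C1 + 3*sin(c)


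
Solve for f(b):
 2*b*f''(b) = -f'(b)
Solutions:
 f(b) = C1 + C2*sqrt(b)


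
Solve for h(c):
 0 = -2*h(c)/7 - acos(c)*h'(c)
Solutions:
 h(c) = C1*exp(-2*Integral(1/acos(c), c)/7)


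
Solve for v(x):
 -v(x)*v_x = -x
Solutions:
 v(x) = -sqrt(C1 + x^2)
 v(x) = sqrt(C1 + x^2)


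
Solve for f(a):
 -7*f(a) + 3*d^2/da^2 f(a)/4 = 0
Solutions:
 f(a) = C1*exp(-2*sqrt(21)*a/3) + C2*exp(2*sqrt(21)*a/3)


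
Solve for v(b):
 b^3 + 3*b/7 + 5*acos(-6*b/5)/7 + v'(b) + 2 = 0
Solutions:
 v(b) = C1 - b^4/4 - 3*b^2/14 - 5*b*acos(-6*b/5)/7 - 2*b - 5*sqrt(25 - 36*b^2)/42


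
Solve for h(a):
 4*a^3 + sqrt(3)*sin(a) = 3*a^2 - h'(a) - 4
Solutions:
 h(a) = C1 - a^4 + a^3 - 4*a + sqrt(3)*cos(a)


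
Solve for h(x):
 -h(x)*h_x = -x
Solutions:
 h(x) = -sqrt(C1 + x^2)
 h(x) = sqrt(C1 + x^2)


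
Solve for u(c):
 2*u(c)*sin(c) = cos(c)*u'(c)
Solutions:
 u(c) = C1/cos(c)^2


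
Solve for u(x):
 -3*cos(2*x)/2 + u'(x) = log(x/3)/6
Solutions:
 u(x) = C1 + x*log(x)/6 - x*log(3)/6 - x/6 + 3*sin(2*x)/4


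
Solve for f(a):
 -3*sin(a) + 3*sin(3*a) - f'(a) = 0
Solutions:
 f(a) = C1 + 3*cos(a) - cos(3*a)


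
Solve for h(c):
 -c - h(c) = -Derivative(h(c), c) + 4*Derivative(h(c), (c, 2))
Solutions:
 h(c) = -c + (C1*sin(sqrt(15)*c/8) + C2*cos(sqrt(15)*c/8))*exp(c/8) - 1


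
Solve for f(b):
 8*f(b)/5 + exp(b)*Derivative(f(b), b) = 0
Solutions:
 f(b) = C1*exp(8*exp(-b)/5)


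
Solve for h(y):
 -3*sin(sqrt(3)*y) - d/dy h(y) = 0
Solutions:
 h(y) = C1 + sqrt(3)*cos(sqrt(3)*y)


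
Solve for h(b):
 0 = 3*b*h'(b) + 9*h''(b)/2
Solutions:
 h(b) = C1 + C2*erf(sqrt(3)*b/3)


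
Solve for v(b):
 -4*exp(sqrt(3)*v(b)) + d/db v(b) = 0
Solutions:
 v(b) = sqrt(3)*(2*log(-1/(C1 + 4*b)) - log(3))/6


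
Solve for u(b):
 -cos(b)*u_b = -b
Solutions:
 u(b) = C1 + Integral(b/cos(b), b)


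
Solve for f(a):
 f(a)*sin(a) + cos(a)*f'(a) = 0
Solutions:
 f(a) = C1*cos(a)


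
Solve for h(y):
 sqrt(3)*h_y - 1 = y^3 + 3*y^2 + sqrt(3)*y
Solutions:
 h(y) = C1 + sqrt(3)*y^4/12 + sqrt(3)*y^3/3 + y^2/2 + sqrt(3)*y/3


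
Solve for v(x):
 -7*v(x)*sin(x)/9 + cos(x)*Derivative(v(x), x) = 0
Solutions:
 v(x) = C1/cos(x)^(7/9)


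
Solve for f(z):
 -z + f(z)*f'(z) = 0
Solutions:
 f(z) = -sqrt(C1 + z^2)
 f(z) = sqrt(C1 + z^2)


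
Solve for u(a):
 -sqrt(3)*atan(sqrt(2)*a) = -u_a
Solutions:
 u(a) = C1 + sqrt(3)*(a*atan(sqrt(2)*a) - sqrt(2)*log(2*a^2 + 1)/4)


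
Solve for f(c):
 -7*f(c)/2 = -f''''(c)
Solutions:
 f(c) = C1*exp(-2^(3/4)*7^(1/4)*c/2) + C2*exp(2^(3/4)*7^(1/4)*c/2) + C3*sin(2^(3/4)*7^(1/4)*c/2) + C4*cos(2^(3/4)*7^(1/4)*c/2)


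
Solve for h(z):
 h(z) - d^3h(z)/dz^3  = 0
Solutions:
 h(z) = C3*exp(z) + (C1*sin(sqrt(3)*z/2) + C2*cos(sqrt(3)*z/2))*exp(-z/2)


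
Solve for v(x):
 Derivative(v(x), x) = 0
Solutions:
 v(x) = C1


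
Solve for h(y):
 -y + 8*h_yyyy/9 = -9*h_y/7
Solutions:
 h(y) = C1 + C4*exp(-3*3^(1/3)*7^(2/3)*y/14) + 7*y^2/18 + (C2*sin(3*3^(5/6)*7^(2/3)*y/28) + C3*cos(3*3^(5/6)*7^(2/3)*y/28))*exp(3*3^(1/3)*7^(2/3)*y/28)


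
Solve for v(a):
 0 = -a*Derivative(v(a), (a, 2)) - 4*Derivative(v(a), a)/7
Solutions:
 v(a) = C1 + C2*a^(3/7)


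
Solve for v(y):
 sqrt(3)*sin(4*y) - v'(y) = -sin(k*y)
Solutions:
 v(y) = C1 - sqrt(3)*cos(4*y)/4 - cos(k*y)/k


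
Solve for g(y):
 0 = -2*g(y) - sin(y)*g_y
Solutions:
 g(y) = C1*(cos(y) + 1)/(cos(y) - 1)


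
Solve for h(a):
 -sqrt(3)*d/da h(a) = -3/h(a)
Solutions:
 h(a) = -sqrt(C1 + 2*sqrt(3)*a)
 h(a) = sqrt(C1 + 2*sqrt(3)*a)


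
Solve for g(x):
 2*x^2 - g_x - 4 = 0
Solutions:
 g(x) = C1 + 2*x^3/3 - 4*x


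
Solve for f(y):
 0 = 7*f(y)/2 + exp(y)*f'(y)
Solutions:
 f(y) = C1*exp(7*exp(-y)/2)


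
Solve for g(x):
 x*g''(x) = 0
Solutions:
 g(x) = C1 + C2*x


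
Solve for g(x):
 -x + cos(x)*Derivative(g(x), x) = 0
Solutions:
 g(x) = C1 + Integral(x/cos(x), x)


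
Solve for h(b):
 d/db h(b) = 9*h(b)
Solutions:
 h(b) = C1*exp(9*b)


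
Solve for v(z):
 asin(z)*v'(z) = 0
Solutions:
 v(z) = C1


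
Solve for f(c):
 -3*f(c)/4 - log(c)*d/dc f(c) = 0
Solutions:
 f(c) = C1*exp(-3*li(c)/4)


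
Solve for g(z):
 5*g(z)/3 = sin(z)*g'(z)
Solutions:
 g(z) = C1*(cos(z) - 1)^(5/6)/(cos(z) + 1)^(5/6)


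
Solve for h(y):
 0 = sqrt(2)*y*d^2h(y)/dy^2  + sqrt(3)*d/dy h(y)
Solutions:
 h(y) = C1 + C2*y^(1 - sqrt(6)/2)


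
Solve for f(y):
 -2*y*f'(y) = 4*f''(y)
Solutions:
 f(y) = C1 + C2*erf(y/2)


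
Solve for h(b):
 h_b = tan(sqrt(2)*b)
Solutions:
 h(b) = C1 - sqrt(2)*log(cos(sqrt(2)*b))/2


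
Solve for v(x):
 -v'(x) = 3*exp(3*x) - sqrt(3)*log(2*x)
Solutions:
 v(x) = C1 + sqrt(3)*x*log(x) + sqrt(3)*x*(-1 + log(2)) - exp(3*x)


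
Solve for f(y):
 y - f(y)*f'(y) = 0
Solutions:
 f(y) = -sqrt(C1 + y^2)
 f(y) = sqrt(C1 + y^2)


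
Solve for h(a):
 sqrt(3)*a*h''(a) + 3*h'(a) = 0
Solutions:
 h(a) = C1 + C2*a^(1 - sqrt(3))


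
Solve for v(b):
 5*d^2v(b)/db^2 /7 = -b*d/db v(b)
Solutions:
 v(b) = C1 + C2*erf(sqrt(70)*b/10)


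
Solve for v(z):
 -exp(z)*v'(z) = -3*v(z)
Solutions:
 v(z) = C1*exp(-3*exp(-z))


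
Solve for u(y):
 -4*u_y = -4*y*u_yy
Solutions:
 u(y) = C1 + C2*y^2


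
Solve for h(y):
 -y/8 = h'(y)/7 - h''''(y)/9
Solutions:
 h(y) = C1 + C4*exp(21^(2/3)*y/7) - 7*y^2/16 + (C2*sin(3*3^(1/6)*7^(2/3)*y/14) + C3*cos(3*3^(1/6)*7^(2/3)*y/14))*exp(-21^(2/3)*y/14)


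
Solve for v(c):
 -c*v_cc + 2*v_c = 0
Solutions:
 v(c) = C1 + C2*c^3


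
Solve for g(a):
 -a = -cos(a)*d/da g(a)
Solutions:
 g(a) = C1 + Integral(a/cos(a), a)


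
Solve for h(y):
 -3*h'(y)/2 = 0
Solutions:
 h(y) = C1


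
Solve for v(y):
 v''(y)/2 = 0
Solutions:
 v(y) = C1 + C2*y


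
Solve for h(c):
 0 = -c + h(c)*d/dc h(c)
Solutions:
 h(c) = -sqrt(C1 + c^2)
 h(c) = sqrt(C1 + c^2)


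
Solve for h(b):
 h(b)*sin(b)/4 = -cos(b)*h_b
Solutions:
 h(b) = C1*cos(b)^(1/4)


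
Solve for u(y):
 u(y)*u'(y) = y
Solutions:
 u(y) = -sqrt(C1 + y^2)
 u(y) = sqrt(C1 + y^2)


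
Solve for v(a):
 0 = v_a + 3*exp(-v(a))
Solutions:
 v(a) = log(C1 - 3*a)


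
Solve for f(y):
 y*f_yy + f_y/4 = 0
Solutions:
 f(y) = C1 + C2*y^(3/4)


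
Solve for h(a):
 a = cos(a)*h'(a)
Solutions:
 h(a) = C1 + Integral(a/cos(a), a)


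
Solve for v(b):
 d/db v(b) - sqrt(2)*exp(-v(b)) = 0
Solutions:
 v(b) = log(C1 + sqrt(2)*b)


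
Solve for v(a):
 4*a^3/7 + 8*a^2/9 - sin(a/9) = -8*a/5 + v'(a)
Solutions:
 v(a) = C1 + a^4/7 + 8*a^3/27 + 4*a^2/5 + 9*cos(a/9)


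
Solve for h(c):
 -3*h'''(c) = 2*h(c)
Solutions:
 h(c) = C3*exp(-2^(1/3)*3^(2/3)*c/3) + (C1*sin(2^(1/3)*3^(1/6)*c/2) + C2*cos(2^(1/3)*3^(1/6)*c/2))*exp(2^(1/3)*3^(2/3)*c/6)


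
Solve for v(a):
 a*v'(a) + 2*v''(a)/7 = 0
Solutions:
 v(a) = C1 + C2*erf(sqrt(7)*a/2)


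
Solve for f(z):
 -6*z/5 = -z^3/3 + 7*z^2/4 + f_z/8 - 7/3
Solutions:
 f(z) = C1 + 2*z^4/3 - 14*z^3/3 - 24*z^2/5 + 56*z/3


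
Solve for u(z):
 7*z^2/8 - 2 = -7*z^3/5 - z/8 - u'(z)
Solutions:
 u(z) = C1 - 7*z^4/20 - 7*z^3/24 - z^2/16 + 2*z


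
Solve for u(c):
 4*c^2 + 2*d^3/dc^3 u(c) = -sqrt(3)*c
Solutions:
 u(c) = C1 + C2*c + C3*c^2 - c^5/30 - sqrt(3)*c^4/48


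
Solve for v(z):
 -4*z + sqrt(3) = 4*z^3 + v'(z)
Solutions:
 v(z) = C1 - z^4 - 2*z^2 + sqrt(3)*z


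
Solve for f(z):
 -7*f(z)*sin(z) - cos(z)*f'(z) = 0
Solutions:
 f(z) = C1*cos(z)^7


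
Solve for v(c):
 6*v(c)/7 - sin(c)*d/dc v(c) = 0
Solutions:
 v(c) = C1*(cos(c) - 1)^(3/7)/(cos(c) + 1)^(3/7)


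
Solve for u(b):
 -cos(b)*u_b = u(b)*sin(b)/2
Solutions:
 u(b) = C1*sqrt(cos(b))


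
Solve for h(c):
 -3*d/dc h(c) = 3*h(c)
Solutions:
 h(c) = C1*exp(-c)


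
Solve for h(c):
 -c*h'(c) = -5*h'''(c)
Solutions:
 h(c) = C1 + Integral(C2*airyai(5^(2/3)*c/5) + C3*airybi(5^(2/3)*c/5), c)


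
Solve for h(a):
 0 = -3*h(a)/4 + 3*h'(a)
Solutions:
 h(a) = C1*exp(a/4)


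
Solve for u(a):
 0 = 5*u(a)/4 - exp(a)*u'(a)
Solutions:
 u(a) = C1*exp(-5*exp(-a)/4)


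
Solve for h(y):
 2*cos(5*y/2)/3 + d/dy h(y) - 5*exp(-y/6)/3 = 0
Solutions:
 h(y) = C1 - 4*sin(5*y/2)/15 - 10*exp(-y/6)


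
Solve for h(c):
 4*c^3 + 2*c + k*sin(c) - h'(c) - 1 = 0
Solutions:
 h(c) = C1 + c^4 + c^2 - c - k*cos(c)


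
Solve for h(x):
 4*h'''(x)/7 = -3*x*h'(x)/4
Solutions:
 h(x) = C1 + Integral(C2*airyai(-2^(2/3)*21^(1/3)*x/4) + C3*airybi(-2^(2/3)*21^(1/3)*x/4), x)


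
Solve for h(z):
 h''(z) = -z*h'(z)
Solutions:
 h(z) = C1 + C2*erf(sqrt(2)*z/2)


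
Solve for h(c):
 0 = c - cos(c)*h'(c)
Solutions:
 h(c) = C1 + Integral(c/cos(c), c)


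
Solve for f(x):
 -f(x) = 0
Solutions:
 f(x) = 0


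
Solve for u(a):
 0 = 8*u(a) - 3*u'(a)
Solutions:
 u(a) = C1*exp(8*a/3)


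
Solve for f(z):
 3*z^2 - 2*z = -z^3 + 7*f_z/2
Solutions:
 f(z) = C1 + z^4/14 + 2*z^3/7 - 2*z^2/7


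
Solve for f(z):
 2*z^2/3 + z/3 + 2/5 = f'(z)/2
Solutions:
 f(z) = C1 + 4*z^3/9 + z^2/3 + 4*z/5


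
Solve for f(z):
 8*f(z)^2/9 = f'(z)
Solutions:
 f(z) = -9/(C1 + 8*z)


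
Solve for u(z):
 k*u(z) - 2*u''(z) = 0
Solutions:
 u(z) = C1*exp(-sqrt(2)*sqrt(k)*z/2) + C2*exp(sqrt(2)*sqrt(k)*z/2)


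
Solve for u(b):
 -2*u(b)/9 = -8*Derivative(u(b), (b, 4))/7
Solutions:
 u(b) = C1*exp(-sqrt(6)*7^(1/4)*b/6) + C2*exp(sqrt(6)*7^(1/4)*b/6) + C3*sin(sqrt(6)*7^(1/4)*b/6) + C4*cos(sqrt(6)*7^(1/4)*b/6)


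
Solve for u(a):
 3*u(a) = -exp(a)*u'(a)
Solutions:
 u(a) = C1*exp(3*exp(-a))


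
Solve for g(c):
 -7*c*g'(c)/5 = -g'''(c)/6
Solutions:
 g(c) = C1 + Integral(C2*airyai(42^(1/3)*5^(2/3)*c/5) + C3*airybi(42^(1/3)*5^(2/3)*c/5), c)


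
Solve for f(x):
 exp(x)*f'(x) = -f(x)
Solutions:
 f(x) = C1*exp(exp(-x))


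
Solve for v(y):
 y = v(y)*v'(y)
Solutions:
 v(y) = -sqrt(C1 + y^2)
 v(y) = sqrt(C1 + y^2)


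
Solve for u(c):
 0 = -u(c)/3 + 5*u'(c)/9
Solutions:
 u(c) = C1*exp(3*c/5)


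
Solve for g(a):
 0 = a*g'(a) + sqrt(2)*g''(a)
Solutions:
 g(a) = C1 + C2*erf(2^(1/4)*a/2)


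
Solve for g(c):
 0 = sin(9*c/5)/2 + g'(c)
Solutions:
 g(c) = C1 + 5*cos(9*c/5)/18


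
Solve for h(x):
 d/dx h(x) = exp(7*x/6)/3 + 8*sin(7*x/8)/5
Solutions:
 h(x) = C1 + 2*exp(7*x/6)/7 - 64*cos(7*x/8)/35


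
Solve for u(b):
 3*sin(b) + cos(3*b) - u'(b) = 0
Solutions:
 u(b) = C1 + sin(3*b)/3 - 3*cos(b)


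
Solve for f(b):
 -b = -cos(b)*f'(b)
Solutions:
 f(b) = C1 + Integral(b/cos(b), b)


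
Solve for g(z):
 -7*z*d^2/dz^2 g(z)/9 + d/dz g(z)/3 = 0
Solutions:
 g(z) = C1 + C2*z^(10/7)


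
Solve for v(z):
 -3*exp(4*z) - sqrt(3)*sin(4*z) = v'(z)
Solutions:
 v(z) = C1 - 3*exp(4*z)/4 + sqrt(3)*cos(4*z)/4


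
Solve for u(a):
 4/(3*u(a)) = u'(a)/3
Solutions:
 u(a) = -sqrt(C1 + 8*a)
 u(a) = sqrt(C1 + 8*a)


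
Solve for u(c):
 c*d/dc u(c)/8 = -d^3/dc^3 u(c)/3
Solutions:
 u(c) = C1 + Integral(C2*airyai(-3^(1/3)*c/2) + C3*airybi(-3^(1/3)*c/2), c)


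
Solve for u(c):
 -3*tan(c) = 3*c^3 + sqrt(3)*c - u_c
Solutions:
 u(c) = C1 + 3*c^4/4 + sqrt(3)*c^2/2 - 3*log(cos(c))


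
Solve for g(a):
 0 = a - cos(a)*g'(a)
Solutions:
 g(a) = C1 + Integral(a/cos(a), a)


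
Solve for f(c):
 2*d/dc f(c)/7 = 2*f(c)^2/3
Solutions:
 f(c) = -3/(C1 + 7*c)


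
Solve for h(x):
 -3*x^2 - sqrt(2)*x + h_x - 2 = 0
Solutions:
 h(x) = C1 + x^3 + sqrt(2)*x^2/2 + 2*x


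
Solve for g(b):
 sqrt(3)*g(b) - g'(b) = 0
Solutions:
 g(b) = C1*exp(sqrt(3)*b)


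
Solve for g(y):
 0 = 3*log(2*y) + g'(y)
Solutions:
 g(y) = C1 - 3*y*log(y) - y*log(8) + 3*y


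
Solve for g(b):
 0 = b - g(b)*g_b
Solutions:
 g(b) = -sqrt(C1 + b^2)
 g(b) = sqrt(C1 + b^2)


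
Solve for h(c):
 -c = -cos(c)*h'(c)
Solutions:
 h(c) = C1 + Integral(c/cos(c), c)


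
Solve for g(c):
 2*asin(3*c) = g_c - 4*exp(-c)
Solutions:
 g(c) = C1 + 2*c*asin(3*c) + 2*sqrt(1 - 9*c^2)/3 - 4*exp(-c)


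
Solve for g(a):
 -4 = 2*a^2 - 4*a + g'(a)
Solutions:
 g(a) = C1 - 2*a^3/3 + 2*a^2 - 4*a


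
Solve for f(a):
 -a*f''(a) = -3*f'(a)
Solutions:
 f(a) = C1 + C2*a^4


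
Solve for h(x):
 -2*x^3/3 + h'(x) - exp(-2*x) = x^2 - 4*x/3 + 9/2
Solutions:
 h(x) = C1 + x^4/6 + x^3/3 - 2*x^2/3 + 9*x/2 - exp(-2*x)/2


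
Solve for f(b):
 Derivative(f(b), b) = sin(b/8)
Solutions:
 f(b) = C1 - 8*cos(b/8)


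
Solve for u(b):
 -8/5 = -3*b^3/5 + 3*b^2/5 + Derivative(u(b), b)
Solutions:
 u(b) = C1 + 3*b^4/20 - b^3/5 - 8*b/5


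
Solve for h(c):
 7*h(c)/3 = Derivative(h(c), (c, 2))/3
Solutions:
 h(c) = C1*exp(-sqrt(7)*c) + C2*exp(sqrt(7)*c)


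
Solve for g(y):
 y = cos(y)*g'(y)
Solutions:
 g(y) = C1 + Integral(y/cos(y), y)


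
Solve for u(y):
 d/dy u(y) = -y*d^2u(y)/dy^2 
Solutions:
 u(y) = C1 + C2*log(y)


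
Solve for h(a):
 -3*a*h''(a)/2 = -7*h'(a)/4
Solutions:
 h(a) = C1 + C2*a^(13/6)


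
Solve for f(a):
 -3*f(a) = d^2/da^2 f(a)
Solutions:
 f(a) = C1*sin(sqrt(3)*a) + C2*cos(sqrt(3)*a)


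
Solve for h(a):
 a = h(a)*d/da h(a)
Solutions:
 h(a) = -sqrt(C1 + a^2)
 h(a) = sqrt(C1 + a^2)


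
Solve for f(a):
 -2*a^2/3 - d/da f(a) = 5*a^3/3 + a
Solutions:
 f(a) = C1 - 5*a^4/12 - 2*a^3/9 - a^2/2


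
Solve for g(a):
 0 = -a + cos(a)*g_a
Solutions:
 g(a) = C1 + Integral(a/cos(a), a)


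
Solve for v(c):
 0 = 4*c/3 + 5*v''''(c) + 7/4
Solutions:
 v(c) = C1 + C2*c + C3*c^2 + C4*c^3 - c^5/450 - 7*c^4/480


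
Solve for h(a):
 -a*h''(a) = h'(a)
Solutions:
 h(a) = C1 + C2*log(a)


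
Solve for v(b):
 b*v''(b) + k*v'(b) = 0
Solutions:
 v(b) = C1 + b^(1 - re(k))*(C2*sin(log(b)*Abs(im(k))) + C3*cos(log(b)*im(k)))


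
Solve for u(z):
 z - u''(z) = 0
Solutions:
 u(z) = C1 + C2*z + z^3/6


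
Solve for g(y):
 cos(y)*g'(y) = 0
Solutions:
 g(y) = C1


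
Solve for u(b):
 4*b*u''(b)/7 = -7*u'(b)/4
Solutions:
 u(b) = C1 + C2/b^(33/16)


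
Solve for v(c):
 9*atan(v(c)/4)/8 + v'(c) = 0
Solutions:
 Integral(1/atan(_y/4), (_y, v(c))) = C1 - 9*c/8


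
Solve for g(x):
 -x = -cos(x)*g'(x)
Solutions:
 g(x) = C1 + Integral(x/cos(x), x)


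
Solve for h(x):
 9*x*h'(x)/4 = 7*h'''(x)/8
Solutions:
 h(x) = C1 + Integral(C2*airyai(18^(1/3)*7^(2/3)*x/7) + C3*airybi(18^(1/3)*7^(2/3)*x/7), x)


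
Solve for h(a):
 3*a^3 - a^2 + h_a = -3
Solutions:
 h(a) = C1 - 3*a^4/4 + a^3/3 - 3*a


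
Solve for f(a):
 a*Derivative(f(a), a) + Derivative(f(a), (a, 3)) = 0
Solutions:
 f(a) = C1 + Integral(C2*airyai(-a) + C3*airybi(-a), a)


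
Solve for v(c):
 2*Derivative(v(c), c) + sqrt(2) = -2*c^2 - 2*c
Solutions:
 v(c) = C1 - c^3/3 - c^2/2 - sqrt(2)*c/2


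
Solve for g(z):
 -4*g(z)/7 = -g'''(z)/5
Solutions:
 g(z) = C3*exp(20^(1/3)*7^(2/3)*z/7) + (C1*sin(20^(1/3)*sqrt(3)*7^(2/3)*z/14) + C2*cos(20^(1/3)*sqrt(3)*7^(2/3)*z/14))*exp(-20^(1/3)*7^(2/3)*z/14)


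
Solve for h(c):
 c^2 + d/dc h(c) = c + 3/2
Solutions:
 h(c) = C1 - c^3/3 + c^2/2 + 3*c/2


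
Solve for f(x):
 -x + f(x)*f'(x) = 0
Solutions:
 f(x) = -sqrt(C1 + x^2)
 f(x) = sqrt(C1 + x^2)


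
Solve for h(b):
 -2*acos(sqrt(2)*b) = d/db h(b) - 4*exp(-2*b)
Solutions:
 h(b) = C1 - 2*b*acos(sqrt(2)*b) + sqrt(2)*sqrt(1 - 2*b^2) - 2*exp(-2*b)


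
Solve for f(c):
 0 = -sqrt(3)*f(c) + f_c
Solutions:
 f(c) = C1*exp(sqrt(3)*c)


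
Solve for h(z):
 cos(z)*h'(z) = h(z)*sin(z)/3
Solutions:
 h(z) = C1/cos(z)^(1/3)


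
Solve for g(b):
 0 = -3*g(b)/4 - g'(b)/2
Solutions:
 g(b) = C1*exp(-3*b/2)


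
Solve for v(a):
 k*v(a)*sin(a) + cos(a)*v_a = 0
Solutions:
 v(a) = C1*exp(k*log(cos(a)))


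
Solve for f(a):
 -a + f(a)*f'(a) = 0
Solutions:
 f(a) = -sqrt(C1 + a^2)
 f(a) = sqrt(C1 + a^2)


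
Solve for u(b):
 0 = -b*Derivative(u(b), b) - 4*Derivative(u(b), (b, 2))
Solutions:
 u(b) = C1 + C2*erf(sqrt(2)*b/4)


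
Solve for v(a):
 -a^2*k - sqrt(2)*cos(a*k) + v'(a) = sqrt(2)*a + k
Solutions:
 v(a) = C1 + a^3*k/3 + sqrt(2)*a^2/2 + a*k + sqrt(2)*sin(a*k)/k


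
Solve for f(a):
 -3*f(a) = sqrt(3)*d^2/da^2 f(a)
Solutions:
 f(a) = C1*sin(3^(1/4)*a) + C2*cos(3^(1/4)*a)


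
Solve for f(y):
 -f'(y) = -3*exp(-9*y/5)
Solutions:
 f(y) = C1 - 5*exp(-9*y/5)/3


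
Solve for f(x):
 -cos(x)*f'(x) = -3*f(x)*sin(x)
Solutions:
 f(x) = C1/cos(x)^3


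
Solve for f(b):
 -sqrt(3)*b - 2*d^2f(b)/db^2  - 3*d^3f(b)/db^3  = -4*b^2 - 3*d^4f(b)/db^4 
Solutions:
 f(b) = C1 + C2*b + C3*exp(b*(3 - sqrt(33))/6) + C4*exp(b*(3 + sqrt(33))/6) + b^4/6 + b^3*(-1 - sqrt(3)/12) + 3*b^2*(sqrt(3) + 20)/8


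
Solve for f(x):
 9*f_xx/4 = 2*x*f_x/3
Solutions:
 f(x) = C1 + C2*erfi(2*sqrt(3)*x/9)


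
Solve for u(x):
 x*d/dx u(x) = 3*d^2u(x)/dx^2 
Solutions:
 u(x) = C1 + C2*erfi(sqrt(6)*x/6)


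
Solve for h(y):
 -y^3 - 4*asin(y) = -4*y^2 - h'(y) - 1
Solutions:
 h(y) = C1 + y^4/4 - 4*y^3/3 + 4*y*asin(y) - y + 4*sqrt(1 - y^2)


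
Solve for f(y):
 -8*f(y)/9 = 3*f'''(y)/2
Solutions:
 f(y) = C3*exp(-2*2^(1/3)*y/3) + (C1*sin(2^(1/3)*sqrt(3)*y/3) + C2*cos(2^(1/3)*sqrt(3)*y/3))*exp(2^(1/3)*y/3)


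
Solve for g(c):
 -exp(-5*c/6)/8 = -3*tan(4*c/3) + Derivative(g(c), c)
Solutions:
 g(c) = C1 + 9*log(tan(4*c/3)^2 + 1)/8 + 3*exp(-5*c/6)/20


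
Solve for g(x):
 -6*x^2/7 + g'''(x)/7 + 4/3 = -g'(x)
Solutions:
 g(x) = C1 + C2*sin(sqrt(7)*x) + C3*cos(sqrt(7)*x) + 2*x^3/7 - 232*x/147


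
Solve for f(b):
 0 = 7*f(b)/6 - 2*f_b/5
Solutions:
 f(b) = C1*exp(35*b/12)


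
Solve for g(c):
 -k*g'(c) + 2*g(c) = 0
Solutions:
 g(c) = C1*exp(2*c/k)


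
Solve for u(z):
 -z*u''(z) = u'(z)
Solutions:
 u(z) = C1 + C2*log(z)


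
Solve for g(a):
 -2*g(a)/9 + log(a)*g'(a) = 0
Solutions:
 g(a) = C1*exp(2*li(a)/9)


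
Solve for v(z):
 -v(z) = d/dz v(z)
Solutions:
 v(z) = C1*exp(-z)


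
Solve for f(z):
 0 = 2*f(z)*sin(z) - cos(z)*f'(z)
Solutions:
 f(z) = C1/cos(z)^2


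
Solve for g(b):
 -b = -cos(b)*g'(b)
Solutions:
 g(b) = C1 + Integral(b/cos(b), b)


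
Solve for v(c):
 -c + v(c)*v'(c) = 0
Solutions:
 v(c) = -sqrt(C1 + c^2)
 v(c) = sqrt(C1 + c^2)


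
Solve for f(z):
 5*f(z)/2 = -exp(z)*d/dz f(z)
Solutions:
 f(z) = C1*exp(5*exp(-z)/2)


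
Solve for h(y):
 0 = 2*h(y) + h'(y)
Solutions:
 h(y) = C1*exp(-2*y)


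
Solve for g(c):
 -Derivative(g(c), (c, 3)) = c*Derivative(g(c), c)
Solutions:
 g(c) = C1 + Integral(C2*airyai(-c) + C3*airybi(-c), c)


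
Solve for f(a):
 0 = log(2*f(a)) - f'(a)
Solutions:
 -Integral(1/(log(_y) + log(2)), (_y, f(a))) = C1 - a


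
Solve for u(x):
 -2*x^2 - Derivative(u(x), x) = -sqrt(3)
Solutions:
 u(x) = C1 - 2*x^3/3 + sqrt(3)*x


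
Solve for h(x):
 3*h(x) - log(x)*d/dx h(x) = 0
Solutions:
 h(x) = C1*exp(3*li(x))


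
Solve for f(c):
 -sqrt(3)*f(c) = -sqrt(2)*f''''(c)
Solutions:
 f(c) = C1*exp(-2^(7/8)*3^(1/8)*c/2) + C2*exp(2^(7/8)*3^(1/8)*c/2) + C3*sin(2^(7/8)*3^(1/8)*c/2) + C4*cos(2^(7/8)*3^(1/8)*c/2)


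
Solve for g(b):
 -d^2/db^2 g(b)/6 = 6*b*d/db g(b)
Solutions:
 g(b) = C1 + C2*erf(3*sqrt(2)*b)


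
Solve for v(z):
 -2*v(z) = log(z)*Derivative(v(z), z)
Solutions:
 v(z) = C1*exp(-2*li(z))


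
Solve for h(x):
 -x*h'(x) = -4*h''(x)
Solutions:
 h(x) = C1 + C2*erfi(sqrt(2)*x/4)


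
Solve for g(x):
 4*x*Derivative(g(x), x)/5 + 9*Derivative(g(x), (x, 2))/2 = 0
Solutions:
 g(x) = C1 + C2*erf(2*sqrt(5)*x/15)


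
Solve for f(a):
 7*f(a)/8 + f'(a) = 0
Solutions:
 f(a) = C1*exp(-7*a/8)


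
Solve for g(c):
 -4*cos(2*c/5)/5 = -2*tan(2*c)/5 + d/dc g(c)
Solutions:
 g(c) = C1 - log(cos(2*c))/5 - 2*sin(2*c/5)


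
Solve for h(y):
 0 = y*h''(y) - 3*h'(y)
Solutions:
 h(y) = C1 + C2*y^4


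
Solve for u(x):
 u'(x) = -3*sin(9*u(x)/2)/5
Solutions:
 3*x/5 + log(cos(9*u(x)/2) - 1)/9 - log(cos(9*u(x)/2) + 1)/9 = C1


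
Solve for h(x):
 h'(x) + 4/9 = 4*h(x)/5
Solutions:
 h(x) = C1*exp(4*x/5) + 5/9


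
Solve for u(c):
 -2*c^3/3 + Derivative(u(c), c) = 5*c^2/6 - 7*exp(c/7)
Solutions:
 u(c) = C1 + c^4/6 + 5*c^3/18 - 49*exp(c/7)


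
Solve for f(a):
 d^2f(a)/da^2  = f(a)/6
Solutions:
 f(a) = C1*exp(-sqrt(6)*a/6) + C2*exp(sqrt(6)*a/6)


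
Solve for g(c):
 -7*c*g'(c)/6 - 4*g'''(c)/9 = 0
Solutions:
 g(c) = C1 + Integral(C2*airyai(-21^(1/3)*c/2) + C3*airybi(-21^(1/3)*c/2), c)


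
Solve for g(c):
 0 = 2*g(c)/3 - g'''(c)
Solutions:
 g(c) = C3*exp(2^(1/3)*3^(2/3)*c/3) + (C1*sin(2^(1/3)*3^(1/6)*c/2) + C2*cos(2^(1/3)*3^(1/6)*c/2))*exp(-2^(1/3)*3^(2/3)*c/6)


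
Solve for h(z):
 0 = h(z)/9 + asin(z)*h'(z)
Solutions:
 h(z) = C1*exp(-Integral(1/asin(z), z)/9)


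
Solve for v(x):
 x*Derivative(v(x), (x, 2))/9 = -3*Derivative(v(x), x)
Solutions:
 v(x) = C1 + C2/x^26


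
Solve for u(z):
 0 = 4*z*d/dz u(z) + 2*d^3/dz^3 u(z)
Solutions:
 u(z) = C1 + Integral(C2*airyai(-2^(1/3)*z) + C3*airybi(-2^(1/3)*z), z)


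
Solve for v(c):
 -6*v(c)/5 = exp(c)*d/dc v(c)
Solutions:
 v(c) = C1*exp(6*exp(-c)/5)


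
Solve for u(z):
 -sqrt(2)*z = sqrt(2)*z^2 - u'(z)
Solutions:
 u(z) = C1 + sqrt(2)*z^3/3 + sqrt(2)*z^2/2


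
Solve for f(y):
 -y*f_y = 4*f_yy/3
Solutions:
 f(y) = C1 + C2*erf(sqrt(6)*y/4)


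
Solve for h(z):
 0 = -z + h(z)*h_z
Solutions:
 h(z) = -sqrt(C1 + z^2)
 h(z) = sqrt(C1 + z^2)


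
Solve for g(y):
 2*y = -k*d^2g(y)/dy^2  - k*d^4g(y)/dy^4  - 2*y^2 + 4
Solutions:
 g(y) = C1 + C2*y + C3*exp(-I*y) + C4*exp(I*y) - y^4/(6*k) - y^3/(3*k) + 4*y^2/k


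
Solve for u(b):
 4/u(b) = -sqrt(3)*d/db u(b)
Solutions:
 u(b) = -sqrt(C1 - 24*sqrt(3)*b)/3
 u(b) = sqrt(C1 - 24*sqrt(3)*b)/3


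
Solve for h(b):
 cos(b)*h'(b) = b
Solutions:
 h(b) = C1 + Integral(b/cos(b), b)


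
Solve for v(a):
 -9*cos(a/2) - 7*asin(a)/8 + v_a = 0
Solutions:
 v(a) = C1 + 7*a*asin(a)/8 + 7*sqrt(1 - a^2)/8 + 18*sin(a/2)


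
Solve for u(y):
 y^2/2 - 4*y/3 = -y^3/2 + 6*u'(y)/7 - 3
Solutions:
 u(y) = C1 + 7*y^4/48 + 7*y^3/36 - 7*y^2/9 + 7*y/2


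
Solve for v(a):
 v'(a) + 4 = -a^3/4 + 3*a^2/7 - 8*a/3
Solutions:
 v(a) = C1 - a^4/16 + a^3/7 - 4*a^2/3 - 4*a


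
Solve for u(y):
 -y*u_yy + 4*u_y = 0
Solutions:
 u(y) = C1 + C2*y^5


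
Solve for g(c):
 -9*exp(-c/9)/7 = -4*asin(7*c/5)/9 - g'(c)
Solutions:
 g(c) = C1 - 4*c*asin(7*c/5)/9 - 4*sqrt(25 - 49*c^2)/63 - 81*exp(-c/9)/7


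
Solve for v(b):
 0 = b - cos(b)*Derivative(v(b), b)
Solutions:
 v(b) = C1 + Integral(b/cos(b), b)


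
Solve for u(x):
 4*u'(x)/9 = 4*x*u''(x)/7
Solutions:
 u(x) = C1 + C2*x^(16/9)


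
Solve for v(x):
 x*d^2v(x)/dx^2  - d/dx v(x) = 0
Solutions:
 v(x) = C1 + C2*x^2


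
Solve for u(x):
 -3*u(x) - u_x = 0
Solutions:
 u(x) = C1*exp(-3*x)


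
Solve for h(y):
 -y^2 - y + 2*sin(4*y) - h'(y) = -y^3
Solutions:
 h(y) = C1 + y^4/4 - y^3/3 - y^2/2 - cos(4*y)/2


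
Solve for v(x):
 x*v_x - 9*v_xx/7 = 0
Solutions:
 v(x) = C1 + C2*erfi(sqrt(14)*x/6)


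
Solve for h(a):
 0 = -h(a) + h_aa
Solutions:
 h(a) = C1*exp(-a) + C2*exp(a)


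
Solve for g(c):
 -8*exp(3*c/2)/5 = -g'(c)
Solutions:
 g(c) = C1 + 16*exp(3*c/2)/15


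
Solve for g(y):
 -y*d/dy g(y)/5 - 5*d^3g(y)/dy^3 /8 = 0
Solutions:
 g(y) = C1 + Integral(C2*airyai(-2*5^(1/3)*y/5) + C3*airybi(-2*5^(1/3)*y/5), y)


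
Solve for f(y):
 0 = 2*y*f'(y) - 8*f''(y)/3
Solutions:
 f(y) = C1 + C2*erfi(sqrt(6)*y/4)


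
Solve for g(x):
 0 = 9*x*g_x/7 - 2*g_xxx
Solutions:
 g(x) = C1 + Integral(C2*airyai(42^(2/3)*x/14) + C3*airybi(42^(2/3)*x/14), x)


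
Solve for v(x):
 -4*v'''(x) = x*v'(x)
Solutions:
 v(x) = C1 + Integral(C2*airyai(-2^(1/3)*x/2) + C3*airybi(-2^(1/3)*x/2), x)


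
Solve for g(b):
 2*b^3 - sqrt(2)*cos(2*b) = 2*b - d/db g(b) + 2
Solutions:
 g(b) = C1 - b^4/2 + b^2 + 2*b + sqrt(2)*sin(2*b)/2


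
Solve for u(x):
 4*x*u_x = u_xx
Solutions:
 u(x) = C1 + C2*erfi(sqrt(2)*x)


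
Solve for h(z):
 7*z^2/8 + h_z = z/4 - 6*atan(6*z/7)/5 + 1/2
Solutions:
 h(z) = C1 - 7*z^3/24 + z^2/8 - 6*z*atan(6*z/7)/5 + z/2 + 7*log(36*z^2 + 49)/10


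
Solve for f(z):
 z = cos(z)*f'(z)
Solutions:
 f(z) = C1 + Integral(z/cos(z), z)


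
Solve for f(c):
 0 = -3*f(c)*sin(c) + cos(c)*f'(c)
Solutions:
 f(c) = C1/cos(c)^3


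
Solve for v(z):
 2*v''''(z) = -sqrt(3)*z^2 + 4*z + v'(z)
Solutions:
 v(z) = C1 + C4*exp(2^(2/3)*z/2) + sqrt(3)*z^3/3 - 2*z^2 + (C2*sin(2^(2/3)*sqrt(3)*z/4) + C3*cos(2^(2/3)*sqrt(3)*z/4))*exp(-2^(2/3)*z/4)


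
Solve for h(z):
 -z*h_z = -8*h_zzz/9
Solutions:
 h(z) = C1 + Integral(C2*airyai(3^(2/3)*z/2) + C3*airybi(3^(2/3)*z/2), z)


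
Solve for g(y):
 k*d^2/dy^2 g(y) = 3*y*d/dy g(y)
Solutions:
 g(y) = C1 + C2*erf(sqrt(6)*y*sqrt(-1/k)/2)/sqrt(-1/k)


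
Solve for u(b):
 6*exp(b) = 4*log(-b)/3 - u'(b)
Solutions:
 u(b) = C1 + 4*b*log(-b)/3 - 4*b/3 - 6*exp(b)


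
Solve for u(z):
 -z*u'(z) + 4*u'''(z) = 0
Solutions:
 u(z) = C1 + Integral(C2*airyai(2^(1/3)*z/2) + C3*airybi(2^(1/3)*z/2), z)


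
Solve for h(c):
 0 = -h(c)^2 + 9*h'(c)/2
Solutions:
 h(c) = -9/(C1 + 2*c)


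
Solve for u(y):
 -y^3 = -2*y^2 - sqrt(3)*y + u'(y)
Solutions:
 u(y) = C1 - y^4/4 + 2*y^3/3 + sqrt(3)*y^2/2


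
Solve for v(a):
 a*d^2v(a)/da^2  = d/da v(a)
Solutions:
 v(a) = C1 + C2*a^2


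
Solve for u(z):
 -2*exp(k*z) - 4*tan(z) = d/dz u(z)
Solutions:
 u(z) = C1 - 2*Piecewise((exp(k*z)/k, Ne(k, 0)), (z, True)) + 4*log(cos(z))


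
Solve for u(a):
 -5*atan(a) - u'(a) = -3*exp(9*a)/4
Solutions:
 u(a) = C1 - 5*a*atan(a) + exp(9*a)/12 + 5*log(a^2 + 1)/2


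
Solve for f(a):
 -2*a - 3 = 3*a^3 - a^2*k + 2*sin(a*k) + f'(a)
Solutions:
 f(a) = C1 - 3*a^4/4 + a^3*k/3 - a^2 - 3*a + 2*cos(a*k)/k


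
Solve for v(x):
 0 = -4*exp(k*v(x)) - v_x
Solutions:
 v(x) = Piecewise((log(1/(C1*k + 4*k*x))/k, Ne(k, 0)), (nan, True))
 v(x) = Piecewise((C1 - 4*x, Eq(k, 0)), (nan, True))


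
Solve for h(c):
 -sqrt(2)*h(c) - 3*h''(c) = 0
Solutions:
 h(c) = C1*sin(2^(1/4)*sqrt(3)*c/3) + C2*cos(2^(1/4)*sqrt(3)*c/3)


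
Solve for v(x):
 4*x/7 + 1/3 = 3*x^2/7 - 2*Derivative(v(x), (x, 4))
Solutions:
 v(x) = C1 + C2*x + C3*x^2 + C4*x^3 + x^6/1680 - x^5/420 - x^4/144


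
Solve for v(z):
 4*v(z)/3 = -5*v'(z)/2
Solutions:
 v(z) = C1*exp(-8*z/15)


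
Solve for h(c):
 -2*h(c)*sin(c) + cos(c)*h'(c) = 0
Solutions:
 h(c) = C1/cos(c)^2


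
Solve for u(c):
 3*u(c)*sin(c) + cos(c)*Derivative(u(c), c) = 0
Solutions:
 u(c) = C1*cos(c)^3


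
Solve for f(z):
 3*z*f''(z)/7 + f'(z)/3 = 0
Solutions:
 f(z) = C1 + C2*z^(2/9)


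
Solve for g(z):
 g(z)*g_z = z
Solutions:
 g(z) = -sqrt(C1 + z^2)
 g(z) = sqrt(C1 + z^2)


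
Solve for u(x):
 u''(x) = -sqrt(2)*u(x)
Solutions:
 u(x) = C1*sin(2^(1/4)*x) + C2*cos(2^(1/4)*x)


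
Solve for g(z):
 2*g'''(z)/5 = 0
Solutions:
 g(z) = C1 + C2*z + C3*z^2


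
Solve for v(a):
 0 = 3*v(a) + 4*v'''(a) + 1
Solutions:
 v(a) = C3*exp(-6^(1/3)*a/2) + (C1*sin(2^(1/3)*3^(5/6)*a/4) + C2*cos(2^(1/3)*3^(5/6)*a/4))*exp(6^(1/3)*a/4) - 1/3


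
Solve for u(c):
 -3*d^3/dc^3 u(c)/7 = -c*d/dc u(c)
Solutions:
 u(c) = C1 + Integral(C2*airyai(3^(2/3)*7^(1/3)*c/3) + C3*airybi(3^(2/3)*7^(1/3)*c/3), c)


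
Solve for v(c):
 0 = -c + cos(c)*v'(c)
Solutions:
 v(c) = C1 + Integral(c/cos(c), c)


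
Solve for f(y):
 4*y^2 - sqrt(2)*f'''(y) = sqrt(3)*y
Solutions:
 f(y) = C1 + C2*y + C3*y^2 + sqrt(2)*y^5/30 - sqrt(6)*y^4/48


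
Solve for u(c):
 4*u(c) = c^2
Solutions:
 u(c) = c^2/4


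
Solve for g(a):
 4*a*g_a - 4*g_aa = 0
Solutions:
 g(a) = C1 + C2*erfi(sqrt(2)*a/2)


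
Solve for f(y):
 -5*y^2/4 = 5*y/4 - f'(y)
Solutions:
 f(y) = C1 + 5*y^3/12 + 5*y^2/8


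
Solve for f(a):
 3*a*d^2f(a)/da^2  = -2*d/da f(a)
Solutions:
 f(a) = C1 + C2*a^(1/3)


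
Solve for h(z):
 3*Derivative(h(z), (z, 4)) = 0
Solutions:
 h(z) = C1 + C2*z + C3*z^2 + C4*z^3


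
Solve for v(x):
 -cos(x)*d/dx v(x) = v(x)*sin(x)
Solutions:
 v(x) = C1*cos(x)


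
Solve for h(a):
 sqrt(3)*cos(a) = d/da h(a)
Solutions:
 h(a) = C1 + sqrt(3)*sin(a)


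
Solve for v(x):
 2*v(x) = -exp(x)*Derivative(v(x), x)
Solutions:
 v(x) = C1*exp(2*exp(-x))


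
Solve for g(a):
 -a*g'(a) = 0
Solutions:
 g(a) = C1


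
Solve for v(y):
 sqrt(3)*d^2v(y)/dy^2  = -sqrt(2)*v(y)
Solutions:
 v(y) = C1*sin(2^(1/4)*3^(3/4)*y/3) + C2*cos(2^(1/4)*3^(3/4)*y/3)


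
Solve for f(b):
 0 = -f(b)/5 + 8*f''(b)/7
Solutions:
 f(b) = C1*exp(-sqrt(70)*b/20) + C2*exp(sqrt(70)*b/20)


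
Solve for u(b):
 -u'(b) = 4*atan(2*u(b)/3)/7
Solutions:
 Integral(1/atan(2*_y/3), (_y, u(b))) = C1 - 4*b/7


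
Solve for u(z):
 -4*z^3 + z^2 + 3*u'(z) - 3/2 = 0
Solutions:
 u(z) = C1 + z^4/3 - z^3/9 + z/2


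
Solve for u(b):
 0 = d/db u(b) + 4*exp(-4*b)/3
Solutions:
 u(b) = C1 + exp(-4*b)/3


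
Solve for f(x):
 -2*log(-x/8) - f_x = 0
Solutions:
 f(x) = C1 - 2*x*log(-x) + 2*x*(1 + 3*log(2))
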